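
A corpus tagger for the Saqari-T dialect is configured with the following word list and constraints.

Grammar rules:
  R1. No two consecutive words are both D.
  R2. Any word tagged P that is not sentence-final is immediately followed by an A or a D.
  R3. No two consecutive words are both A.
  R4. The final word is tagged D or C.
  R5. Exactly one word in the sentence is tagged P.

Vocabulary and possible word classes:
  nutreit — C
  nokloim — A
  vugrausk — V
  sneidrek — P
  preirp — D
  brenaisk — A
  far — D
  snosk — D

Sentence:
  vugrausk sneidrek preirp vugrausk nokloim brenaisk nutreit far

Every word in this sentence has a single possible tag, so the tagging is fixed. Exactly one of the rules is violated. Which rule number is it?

Fixed tagging: V P D V A A C D.
Rule check: R1 holds, R2 holds, R3 violated, R4 holds, R5 holds.
Only rule 3 fails.

3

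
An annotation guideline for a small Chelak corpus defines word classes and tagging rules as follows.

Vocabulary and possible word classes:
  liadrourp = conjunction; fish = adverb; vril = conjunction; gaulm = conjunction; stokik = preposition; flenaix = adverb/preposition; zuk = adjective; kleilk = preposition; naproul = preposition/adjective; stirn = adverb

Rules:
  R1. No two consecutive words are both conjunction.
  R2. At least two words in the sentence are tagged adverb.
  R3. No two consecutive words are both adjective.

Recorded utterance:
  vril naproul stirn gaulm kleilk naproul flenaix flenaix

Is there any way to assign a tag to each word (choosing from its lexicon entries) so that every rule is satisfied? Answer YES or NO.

Candidates per position — 1:vril {conjunction}; 2:naproul {preposition,adjective}; 3:stirn {adverb}; 4:gaulm {conjunction}; 5:kleilk {preposition}; 6:naproul {preposition,adjective}; 7:flenaix {adverb,preposition}; 8:flenaix {adverb,preposition}.
One satisfying assignment: conjunction preposition adverb conjunction preposition preposition adverb preposition.
Check: rule 1 satisfied; rule 2 satisfied; rule 3 satisfied.

YES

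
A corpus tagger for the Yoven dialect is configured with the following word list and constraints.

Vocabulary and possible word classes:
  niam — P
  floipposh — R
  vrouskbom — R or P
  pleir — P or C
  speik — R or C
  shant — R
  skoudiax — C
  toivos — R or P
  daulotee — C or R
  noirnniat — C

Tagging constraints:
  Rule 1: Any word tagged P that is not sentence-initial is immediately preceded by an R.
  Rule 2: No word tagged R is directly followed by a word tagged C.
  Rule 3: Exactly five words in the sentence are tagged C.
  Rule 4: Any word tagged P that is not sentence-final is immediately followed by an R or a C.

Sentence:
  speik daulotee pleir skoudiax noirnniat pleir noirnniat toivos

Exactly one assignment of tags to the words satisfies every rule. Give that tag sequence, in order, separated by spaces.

C R P C C C C R

Candidates per position — 1:speik {R,C}; 2:daulotee {C,R}; 3:pleir {P,C}; 4:skoudiax {C}; 5:noirnniat {C}; 6:pleir {P,C}; 7:noirnniat {C}; 8:toivos {R,P}.
Position 6: tagging it P would leave rule 1 unsatisfiable, so it must be C.
Position 8: tagging it P would leave rule 1 unsatisfiable, so it must be R.
The remaining ambiguous positions (1, 2, 3) are resolved jointly — only one combination satisfies every rule.
The unique satisfying tagging is: C R P C C C C R.
Rule-by-rule: rule 1 ✓; rule 2 ✓; rule 3 ✓; rule 4 ✓.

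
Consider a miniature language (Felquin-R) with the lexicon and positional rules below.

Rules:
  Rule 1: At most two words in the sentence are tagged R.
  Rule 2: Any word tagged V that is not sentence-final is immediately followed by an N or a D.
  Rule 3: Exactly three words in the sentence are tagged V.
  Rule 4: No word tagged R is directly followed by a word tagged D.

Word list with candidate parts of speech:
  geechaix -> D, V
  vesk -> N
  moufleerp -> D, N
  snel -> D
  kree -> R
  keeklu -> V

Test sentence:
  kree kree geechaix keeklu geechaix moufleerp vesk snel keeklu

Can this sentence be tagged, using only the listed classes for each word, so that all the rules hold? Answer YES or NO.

Candidates per position — 1:kree {R}; 2:kree {R}; 3:geechaix {D,V}; 4:keeklu {V}; 5:geechaix {D,V}; 6:moufleerp {D,N}; 7:vesk {N}; 8:snel {D}; 9:keeklu {V}.
Every candidate sequence violates at least one rule; no consistent tagging exists.

NO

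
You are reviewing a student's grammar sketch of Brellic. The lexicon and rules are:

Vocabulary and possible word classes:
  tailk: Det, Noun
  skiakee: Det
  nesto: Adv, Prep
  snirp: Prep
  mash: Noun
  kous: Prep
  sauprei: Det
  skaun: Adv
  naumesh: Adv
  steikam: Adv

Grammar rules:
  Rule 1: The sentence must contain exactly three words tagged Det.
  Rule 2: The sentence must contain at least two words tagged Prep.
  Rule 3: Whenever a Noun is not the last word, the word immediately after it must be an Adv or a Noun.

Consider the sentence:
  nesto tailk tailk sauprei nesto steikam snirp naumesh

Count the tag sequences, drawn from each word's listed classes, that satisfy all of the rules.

Candidates per position — 1:nesto {Adv,Prep}; 2:tailk {Det,Noun}; 3:tailk {Det,Noun}; 4:sauprei {Det}; 5:nesto {Adv,Prep}; 6:steikam {Adv}; 7:snirp {Prep}; 8:naumesh {Adv}.
There are 16 candidate sequences in total.
The sequences that satisfy every rule: Adv Det Det Det Prep Adv Prep Adv; Prep Det Det Det Adv Adv Prep Adv; Prep Det Det Det Prep Adv Prep Adv.
Count = 3.

3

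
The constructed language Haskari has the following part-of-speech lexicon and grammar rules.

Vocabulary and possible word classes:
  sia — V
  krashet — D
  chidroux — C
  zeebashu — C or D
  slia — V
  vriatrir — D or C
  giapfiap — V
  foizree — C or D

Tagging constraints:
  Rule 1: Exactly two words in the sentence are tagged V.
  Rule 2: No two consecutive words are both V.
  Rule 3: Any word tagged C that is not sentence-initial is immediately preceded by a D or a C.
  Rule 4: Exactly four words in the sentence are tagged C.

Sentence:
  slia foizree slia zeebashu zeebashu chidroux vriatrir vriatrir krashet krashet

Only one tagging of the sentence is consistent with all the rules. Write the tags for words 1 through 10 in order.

Candidates per position — 1:slia {V}; 2:foizree {C,D}; 3:slia {V}; 4:zeebashu {C,D}; 5:zeebashu {C,D}; 6:chidroux {C}; 7:vriatrir {D,C}; 8:vriatrir {D,C}; 9:krashet {D}; 10:krashet {D}.
Position 2: C is ruled out by rule 3; that leaves D.
Position 4: C is ruled out by rule 3; that leaves D.
Position 5: D is ruled out by rule 4; that leaves C.
Position 7: D is ruled out by rule 4; that leaves C.
Position 8: D is ruled out by rule 4; that leaves C.
That leaves exactly one tagging: V D V D C C C C D D.
Verifying each rule — rule 1 satisfied; rule 2 satisfied; rule 3 satisfied; rule 4 satisfied.

V D V D C C C C D D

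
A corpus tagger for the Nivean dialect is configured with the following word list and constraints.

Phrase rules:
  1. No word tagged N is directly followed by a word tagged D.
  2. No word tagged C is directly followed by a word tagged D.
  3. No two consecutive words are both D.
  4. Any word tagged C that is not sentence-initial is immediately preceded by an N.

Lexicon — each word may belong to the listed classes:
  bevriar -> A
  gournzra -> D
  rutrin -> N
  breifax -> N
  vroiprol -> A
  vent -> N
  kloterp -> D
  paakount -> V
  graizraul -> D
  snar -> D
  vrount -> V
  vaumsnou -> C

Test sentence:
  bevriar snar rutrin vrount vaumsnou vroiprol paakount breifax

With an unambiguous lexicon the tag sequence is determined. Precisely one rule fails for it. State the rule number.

Fixed tagging: A D N V C A V N.
Checking each rule: R1 holds, R2 holds, R3 holds, R4 violated.
Only rule 4 fails.

4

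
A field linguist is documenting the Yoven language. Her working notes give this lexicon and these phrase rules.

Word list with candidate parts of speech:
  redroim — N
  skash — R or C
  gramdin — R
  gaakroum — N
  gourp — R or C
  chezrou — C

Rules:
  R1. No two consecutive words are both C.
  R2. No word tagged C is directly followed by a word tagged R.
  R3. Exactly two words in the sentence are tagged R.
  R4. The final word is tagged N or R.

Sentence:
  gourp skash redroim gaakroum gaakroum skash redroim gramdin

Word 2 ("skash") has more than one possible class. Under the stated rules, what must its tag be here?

C

Candidates per position — 1:gourp {R,C}; 2:skash {R,C}; 3:redroim {N}; 4:gaakroum {N}; 5:gaakroum {N}; 6:skash {R,C}; 7:redroim {N}; 8:gramdin {R}.
Position 2: the remaining choice is settled jointly with positions 1, 6 — only C at position 2 is part of a tagging that satisfies every rule.
That leaves exactly one tagging: R C N N N C N R.
Verifying each rule — rule 1 ok; rule 2 ok; rule 3 ok; rule 4 ok.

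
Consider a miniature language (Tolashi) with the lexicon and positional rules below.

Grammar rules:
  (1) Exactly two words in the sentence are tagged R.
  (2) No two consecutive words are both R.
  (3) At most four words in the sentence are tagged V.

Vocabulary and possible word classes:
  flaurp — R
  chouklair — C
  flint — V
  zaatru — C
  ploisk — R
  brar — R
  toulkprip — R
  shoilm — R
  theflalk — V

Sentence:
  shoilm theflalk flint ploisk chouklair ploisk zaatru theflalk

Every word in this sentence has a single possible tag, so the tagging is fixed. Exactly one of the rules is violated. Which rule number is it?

1

Fixed tagging: R V V R C R C V.
Checking each rule: R1 fail, R2 pass, R3 pass.
Only rule 1 fails.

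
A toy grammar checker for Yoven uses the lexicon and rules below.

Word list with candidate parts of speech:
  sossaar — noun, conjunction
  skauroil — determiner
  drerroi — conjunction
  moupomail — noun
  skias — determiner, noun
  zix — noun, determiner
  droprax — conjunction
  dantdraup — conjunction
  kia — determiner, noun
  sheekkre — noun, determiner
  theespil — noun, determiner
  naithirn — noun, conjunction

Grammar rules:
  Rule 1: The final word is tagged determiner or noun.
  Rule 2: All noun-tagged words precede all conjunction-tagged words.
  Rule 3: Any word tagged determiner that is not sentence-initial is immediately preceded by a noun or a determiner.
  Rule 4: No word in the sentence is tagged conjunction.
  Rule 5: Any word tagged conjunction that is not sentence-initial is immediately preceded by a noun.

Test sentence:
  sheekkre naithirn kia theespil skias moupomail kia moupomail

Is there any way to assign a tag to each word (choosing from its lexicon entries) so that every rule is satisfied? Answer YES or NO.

YES

Candidates per position — 1:sheekkre {noun,determiner}; 2:naithirn {noun,conjunction}; 3:kia {determiner,noun}; 4:theespil {noun,determiner}; 5:skias {determiner,noun}; 6:moupomail {noun}; 7:kia {determiner,noun}; 8:moupomail {noun}.
One satisfying assignment: noun noun determiner determiner determiner noun determiner noun.
Verifying each rule — rule 1 ok; rule 2 ok; rule 3 ok; rule 4 ok; rule 5 ok.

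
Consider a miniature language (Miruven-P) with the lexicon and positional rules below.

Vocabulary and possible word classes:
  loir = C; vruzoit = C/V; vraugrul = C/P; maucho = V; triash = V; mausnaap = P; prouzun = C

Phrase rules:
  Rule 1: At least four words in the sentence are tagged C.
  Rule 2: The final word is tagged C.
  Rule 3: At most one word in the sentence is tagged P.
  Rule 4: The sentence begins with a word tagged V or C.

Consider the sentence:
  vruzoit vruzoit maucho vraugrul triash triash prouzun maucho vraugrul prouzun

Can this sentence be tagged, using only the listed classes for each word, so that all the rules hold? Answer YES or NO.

Candidates per position — 1:vruzoit {C,V}; 2:vruzoit {C,V}; 3:maucho {V}; 4:vraugrul {C,P}; 5:triash {V}; 6:triash {V}; 7:prouzun {C}; 8:maucho {V}; 9:vraugrul {C,P}; 10:prouzun {C}.
One satisfying assignment: V C V C V V C V P C.
Rule-by-rule: rule 1 ✓; rule 2 ✓; rule 3 ✓; rule 4 ✓.

YES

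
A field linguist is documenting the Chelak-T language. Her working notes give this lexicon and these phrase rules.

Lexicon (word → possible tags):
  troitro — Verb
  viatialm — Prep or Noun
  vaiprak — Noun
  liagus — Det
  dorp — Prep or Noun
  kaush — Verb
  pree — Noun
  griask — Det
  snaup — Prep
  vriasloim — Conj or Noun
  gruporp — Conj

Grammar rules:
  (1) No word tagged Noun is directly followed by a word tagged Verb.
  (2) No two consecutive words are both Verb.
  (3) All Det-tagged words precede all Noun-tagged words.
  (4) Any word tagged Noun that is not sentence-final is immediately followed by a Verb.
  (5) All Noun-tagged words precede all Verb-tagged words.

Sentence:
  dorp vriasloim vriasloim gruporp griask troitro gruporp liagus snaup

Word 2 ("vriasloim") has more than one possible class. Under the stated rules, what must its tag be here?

Candidates per position — 1:dorp {Prep,Noun}; 2:vriasloim {Conj,Noun}; 3:vriasloim {Conj,Noun}; 4:gruporp {Conj}; 5:griask {Det}; 6:troitro {Verb}; 7:gruporp {Conj}; 8:liagus {Det}; 9:snaup {Prep}.
Position 1: tagging it Noun would leave rule 3 unsatisfiable, so it must be Prep.
Position 2: tagging it Noun would leave rule 3 unsatisfiable, so it must be Conj.
Position 3: tagging it Noun would leave rule 3 unsatisfiable, so it must be Conj.
The only consistent sequence is: Prep Conj Conj Conj Det Verb Conj Det Prep.
Check: rule 1 ok; rule 2 ok; rule 3 ok; rule 4 ok; rule 5 ok.

Conj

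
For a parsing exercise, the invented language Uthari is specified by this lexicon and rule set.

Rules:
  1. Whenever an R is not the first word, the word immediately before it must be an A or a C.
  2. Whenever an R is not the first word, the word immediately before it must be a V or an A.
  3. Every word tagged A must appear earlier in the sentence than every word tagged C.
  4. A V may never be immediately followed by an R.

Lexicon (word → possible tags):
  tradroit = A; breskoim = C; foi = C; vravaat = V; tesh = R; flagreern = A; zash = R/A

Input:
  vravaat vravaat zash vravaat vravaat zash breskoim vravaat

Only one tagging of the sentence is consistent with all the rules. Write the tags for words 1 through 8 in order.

V V A V V A C V

Candidates per position — 1:vravaat {V}; 2:vravaat {V}; 3:zash {R,A}; 4:vravaat {V}; 5:vravaat {V}; 6:zash {R,A}; 7:breskoim {C}; 8:vravaat {V}.
Position 3: tagging it R would leave rule 1 unsatisfiable, so it must be A.
Position 6: tagging it R would leave rule 1 unsatisfiable, so it must be A.
So the tagging must be: V V A V V A C V.
Checking: rule 1 satisfied; rule 2 satisfied; rule 3 satisfied; rule 4 satisfied.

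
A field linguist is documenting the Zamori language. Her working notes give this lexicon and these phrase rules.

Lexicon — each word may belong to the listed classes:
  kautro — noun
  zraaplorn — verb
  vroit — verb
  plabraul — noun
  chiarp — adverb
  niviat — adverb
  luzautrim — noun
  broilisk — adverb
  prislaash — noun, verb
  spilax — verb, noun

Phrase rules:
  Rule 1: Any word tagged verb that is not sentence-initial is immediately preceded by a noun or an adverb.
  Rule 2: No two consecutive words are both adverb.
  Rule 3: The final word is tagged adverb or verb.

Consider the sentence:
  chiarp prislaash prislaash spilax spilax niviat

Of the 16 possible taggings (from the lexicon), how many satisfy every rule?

Candidates per position — 1:chiarp {adverb}; 2:prislaash {noun,verb}; 3:prislaash {noun,verb}; 4:spilax {verb,noun}; 5:spilax {verb,noun}; 6:niviat {adverb}.
There are 16 candidate sequences in total.
Checking each against the rules leaves 8 sequences.
Count = 8.

8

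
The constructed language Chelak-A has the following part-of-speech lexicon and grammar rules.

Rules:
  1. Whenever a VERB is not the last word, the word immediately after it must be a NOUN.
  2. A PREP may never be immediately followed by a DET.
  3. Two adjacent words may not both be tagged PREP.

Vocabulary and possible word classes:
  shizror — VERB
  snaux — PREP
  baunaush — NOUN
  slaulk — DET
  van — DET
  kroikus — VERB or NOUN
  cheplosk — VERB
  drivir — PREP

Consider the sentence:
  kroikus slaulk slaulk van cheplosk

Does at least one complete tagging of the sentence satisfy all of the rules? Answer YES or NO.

YES

Candidates per position — 1:kroikus {VERB,NOUN}; 2:slaulk {DET}; 3:slaulk {DET}; 4:van {DET}; 5:cheplosk {VERB}.
One satisfying assignment: NOUN DET DET DET VERB.
Verifying each rule — rule 1 ✓; rule 2 ✓; rule 3 ✓.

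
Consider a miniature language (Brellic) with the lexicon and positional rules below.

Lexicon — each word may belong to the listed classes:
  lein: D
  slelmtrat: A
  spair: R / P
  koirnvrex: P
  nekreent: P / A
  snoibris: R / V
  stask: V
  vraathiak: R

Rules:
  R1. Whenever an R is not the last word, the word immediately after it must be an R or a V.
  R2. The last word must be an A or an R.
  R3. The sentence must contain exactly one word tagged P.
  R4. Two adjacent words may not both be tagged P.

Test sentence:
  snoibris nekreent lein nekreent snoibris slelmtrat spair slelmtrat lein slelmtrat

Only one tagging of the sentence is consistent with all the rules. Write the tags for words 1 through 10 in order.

Candidates per position — 1:snoibris {R,V}; 2:nekreent {P,A}; 3:lein {D}; 4:nekreent {P,A}; 5:snoibris {R,V}; 6:slelmtrat {A}; 7:spair {R,P}; 8:slelmtrat {A}; 9:lein {D}; 10:slelmtrat {A}.
Word 1 cannot be R — rule 1 would then fail for every completion. It is V.
Word 5 cannot be R — rule 1 would then fail for every completion. It is V.
Word 7 cannot be R — rule 1 would then fail for every completion. It is P.
Word 2 cannot be P — rule 3 would then fail for every completion. It is A.
Word 4 cannot be P — rule 3 would then fail for every completion. It is A.
So the tagging must be: V A D A V A P A D A.
Verifying each rule — rule 1 ok; rule 2 ok; rule 3 ok; rule 4 ok.

V A D A V A P A D A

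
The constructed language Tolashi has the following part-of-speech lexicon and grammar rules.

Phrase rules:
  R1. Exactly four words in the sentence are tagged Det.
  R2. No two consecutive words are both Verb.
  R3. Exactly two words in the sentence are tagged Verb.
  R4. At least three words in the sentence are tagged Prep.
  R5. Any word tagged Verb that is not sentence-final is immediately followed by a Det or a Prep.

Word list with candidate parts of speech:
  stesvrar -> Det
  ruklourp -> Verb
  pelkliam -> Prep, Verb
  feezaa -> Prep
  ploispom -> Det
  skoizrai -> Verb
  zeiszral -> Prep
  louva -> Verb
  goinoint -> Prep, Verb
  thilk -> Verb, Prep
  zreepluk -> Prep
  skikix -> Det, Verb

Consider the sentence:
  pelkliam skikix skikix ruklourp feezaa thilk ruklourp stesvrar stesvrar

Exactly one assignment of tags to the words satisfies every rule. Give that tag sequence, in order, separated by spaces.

Candidates per position — 1:pelkliam {Prep,Verb}; 2:skikix {Det,Verb}; 3:skikix {Det,Verb}; 4:ruklourp {Verb}; 5:feezaa {Prep}; 6:thilk {Verb,Prep}; 7:ruklourp {Verb}; 8:stesvrar {Det}; 9:stesvrar {Det}.
At position 1, choosing Verb makes rule 3 impossible to satisfy; hence Prep.
At position 2, choosing Verb makes rule 1 impossible to satisfy; hence Det.
At position 3, choosing Verb makes rule 1 impossible to satisfy; hence Det.
At position 6, choosing Verb makes rule 2 impossible to satisfy; hence Prep.
So the tagging must be: Prep Det Det Verb Prep Prep Verb Det Det.
Check: rule 1 ok; rule 2 ok; rule 3 ok; rule 4 ok; rule 5 ok.

Prep Det Det Verb Prep Prep Verb Det Det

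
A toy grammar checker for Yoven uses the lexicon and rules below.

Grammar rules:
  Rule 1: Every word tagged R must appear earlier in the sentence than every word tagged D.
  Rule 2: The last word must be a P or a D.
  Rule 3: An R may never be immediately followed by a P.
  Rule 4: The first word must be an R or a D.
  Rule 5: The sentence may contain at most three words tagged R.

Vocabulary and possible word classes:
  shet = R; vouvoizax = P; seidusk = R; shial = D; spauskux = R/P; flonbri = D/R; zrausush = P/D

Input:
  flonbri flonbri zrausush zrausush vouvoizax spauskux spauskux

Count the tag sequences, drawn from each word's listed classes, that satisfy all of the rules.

10

Candidates per position — 1:flonbri {D,R}; 2:flonbri {D,R}; 3:zrausush {P,D}; 4:zrausush {P,D}; 5:vouvoizax {P}; 6:spauskux {R,P}; 7:spauskux {R,P}.
There are 64 candidate sequences in total.
Checking each against the rules leaves 10 sequences.
Count = 10.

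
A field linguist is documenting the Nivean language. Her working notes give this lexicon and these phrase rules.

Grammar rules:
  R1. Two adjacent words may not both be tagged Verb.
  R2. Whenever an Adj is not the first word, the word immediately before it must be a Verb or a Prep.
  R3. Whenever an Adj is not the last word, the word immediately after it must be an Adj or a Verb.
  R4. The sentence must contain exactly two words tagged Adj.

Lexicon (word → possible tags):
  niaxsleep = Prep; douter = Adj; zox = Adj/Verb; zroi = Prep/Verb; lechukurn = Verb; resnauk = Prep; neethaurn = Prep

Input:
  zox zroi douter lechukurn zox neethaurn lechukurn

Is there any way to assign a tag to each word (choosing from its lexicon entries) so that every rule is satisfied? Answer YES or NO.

Candidates per position — 1:zox {Adj,Verb}; 2:zroi {Prep,Verb}; 3:douter {Adj}; 4:lechukurn {Verb}; 5:zox {Adj,Verb}; 6:neethaurn {Prep}; 7:lechukurn {Verb}.
Every candidate sequence violates at least one rule; no consistent tagging exists.

NO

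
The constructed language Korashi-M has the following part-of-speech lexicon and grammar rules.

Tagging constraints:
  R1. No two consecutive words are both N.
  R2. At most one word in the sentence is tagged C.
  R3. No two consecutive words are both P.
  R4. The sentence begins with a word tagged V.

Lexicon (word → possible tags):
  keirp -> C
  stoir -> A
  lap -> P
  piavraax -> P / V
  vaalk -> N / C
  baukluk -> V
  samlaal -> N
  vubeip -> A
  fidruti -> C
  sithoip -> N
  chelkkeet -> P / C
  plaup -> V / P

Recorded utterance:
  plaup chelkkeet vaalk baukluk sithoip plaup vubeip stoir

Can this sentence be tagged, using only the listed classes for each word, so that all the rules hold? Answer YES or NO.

Candidates per position — 1:plaup {V,P}; 2:chelkkeet {P,C}; 3:vaalk {N,C}; 4:baukluk {V}; 5:sithoip {N}; 6:plaup {V,P}; 7:vubeip {A}; 8:stoir {A}.
One satisfying assignment: V P C V N V A A.
Checking: rule 1 ✓; rule 2 ✓; rule 3 ✓; rule 4 ✓.

YES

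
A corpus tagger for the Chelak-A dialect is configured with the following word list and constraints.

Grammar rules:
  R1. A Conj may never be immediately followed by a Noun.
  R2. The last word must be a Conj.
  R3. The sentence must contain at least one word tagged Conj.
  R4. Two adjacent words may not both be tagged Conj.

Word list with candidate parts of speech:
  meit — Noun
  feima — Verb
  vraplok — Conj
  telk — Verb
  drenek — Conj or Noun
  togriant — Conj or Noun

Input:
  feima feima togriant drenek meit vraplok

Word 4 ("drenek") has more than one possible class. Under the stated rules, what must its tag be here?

Noun

Candidates per position — 1:feima {Verb}; 2:feima {Verb}; 3:togriant {Conj,Noun}; 4:drenek {Conj,Noun}; 5:meit {Noun}; 6:vraplok {Conj}.
If word 3 were Conj, no tagging could satisfy rule 1; so word 3 is Noun.
If word 4 were Conj, no tagging could satisfy rule 1; so word 4 is Noun.
The only consistent sequence is: Verb Verb Noun Noun Noun Conj.
Rule-by-rule: rule 1 holds; rule 2 holds; rule 3 holds; rule 4 holds.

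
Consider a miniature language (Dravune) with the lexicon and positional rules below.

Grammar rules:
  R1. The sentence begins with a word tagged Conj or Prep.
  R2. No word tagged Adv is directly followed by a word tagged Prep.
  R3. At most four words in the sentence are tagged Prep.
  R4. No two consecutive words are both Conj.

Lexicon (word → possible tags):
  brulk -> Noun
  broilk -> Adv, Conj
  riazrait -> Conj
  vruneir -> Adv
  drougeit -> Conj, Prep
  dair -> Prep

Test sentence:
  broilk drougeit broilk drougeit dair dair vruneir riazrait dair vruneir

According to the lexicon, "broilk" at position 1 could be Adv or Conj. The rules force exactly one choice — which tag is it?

Conj

Candidates per position — 1:broilk {Adv,Conj}; 2:drougeit {Conj,Prep}; 3:broilk {Adv,Conj}; 4:drougeit {Conj,Prep}; 5:dair {Prep}; 6:dair {Prep}; 7:vruneir {Adv}; 8:riazrait {Conj}; 9:dair {Prep}; 10:vruneir {Adv}.
At position 1, choosing Adv makes rule 1 impossible to satisfy; hence Conj.
At position 2, choosing Conj makes rule 4 impossible to satisfy; hence Prep.
At position 4, choosing Prep makes rule 3 impossible to satisfy; hence Conj.
At position 3, choosing Conj makes rule 4 impossible to satisfy; hence Adv.
The unique satisfying tagging is: Conj Prep Adv Conj Prep Prep Adv Conj Prep Adv.
Rule-by-rule: rule 1 ✓; rule 2 ✓; rule 3 ✓; rule 4 ✓.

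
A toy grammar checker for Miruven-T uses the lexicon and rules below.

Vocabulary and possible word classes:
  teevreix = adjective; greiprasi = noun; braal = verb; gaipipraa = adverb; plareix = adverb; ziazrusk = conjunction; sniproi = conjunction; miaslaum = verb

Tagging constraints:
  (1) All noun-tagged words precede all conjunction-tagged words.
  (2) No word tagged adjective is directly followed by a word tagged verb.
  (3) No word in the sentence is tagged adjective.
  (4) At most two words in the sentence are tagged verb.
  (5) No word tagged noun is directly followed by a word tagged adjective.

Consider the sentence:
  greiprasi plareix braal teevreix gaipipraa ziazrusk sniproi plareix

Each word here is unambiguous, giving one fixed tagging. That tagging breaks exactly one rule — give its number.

Fixed tagging: noun adverb verb adjective adverb conjunction conjunction adverb.
Applying the rules: R1 holds, R2 holds, R3 violated, R4 holds, R5 holds.
Only rule 3 fails.

3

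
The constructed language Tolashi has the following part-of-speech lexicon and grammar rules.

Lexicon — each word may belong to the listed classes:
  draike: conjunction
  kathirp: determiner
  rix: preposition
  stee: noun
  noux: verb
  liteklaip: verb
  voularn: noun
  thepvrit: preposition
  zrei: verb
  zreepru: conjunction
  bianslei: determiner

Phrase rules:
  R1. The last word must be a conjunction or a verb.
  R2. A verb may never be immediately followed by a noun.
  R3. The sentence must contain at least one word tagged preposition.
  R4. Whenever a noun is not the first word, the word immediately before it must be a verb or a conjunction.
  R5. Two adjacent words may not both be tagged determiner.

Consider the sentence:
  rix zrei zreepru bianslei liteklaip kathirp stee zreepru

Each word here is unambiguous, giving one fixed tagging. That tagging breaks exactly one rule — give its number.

Fixed tagging: preposition verb conjunction determiner verb determiner noun conjunction.
Applying the rules: R1 pass, R2 pass, R3 pass, R4 fail, R5 pass.
Only rule 4 fails.

4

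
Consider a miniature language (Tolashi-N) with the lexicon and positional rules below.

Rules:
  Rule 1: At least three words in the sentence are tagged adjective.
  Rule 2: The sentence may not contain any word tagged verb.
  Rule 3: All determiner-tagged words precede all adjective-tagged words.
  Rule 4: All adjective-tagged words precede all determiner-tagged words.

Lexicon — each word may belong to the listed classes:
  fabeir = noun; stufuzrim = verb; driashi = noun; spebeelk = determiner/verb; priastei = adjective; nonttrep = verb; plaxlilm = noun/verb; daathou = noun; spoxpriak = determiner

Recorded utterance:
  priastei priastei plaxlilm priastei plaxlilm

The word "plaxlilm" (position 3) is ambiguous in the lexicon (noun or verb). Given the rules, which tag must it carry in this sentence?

Candidates per position — 1:priastei {adjective}; 2:priastei {adjective}; 3:plaxlilm {noun,verb}; 4:priastei {adjective}; 5:plaxlilm {noun,verb}.
Word 3 cannot be verb — rule 2 would then fail for every completion. It is noun.
Word 5 cannot be verb — rule 2 would then fail for every completion. It is noun.
The only consistent sequence is: adjective adjective noun adjective noun.
Rule-by-rule: rule 1 ok; rule 2 ok; rule 3 ok; rule 4 ok.

noun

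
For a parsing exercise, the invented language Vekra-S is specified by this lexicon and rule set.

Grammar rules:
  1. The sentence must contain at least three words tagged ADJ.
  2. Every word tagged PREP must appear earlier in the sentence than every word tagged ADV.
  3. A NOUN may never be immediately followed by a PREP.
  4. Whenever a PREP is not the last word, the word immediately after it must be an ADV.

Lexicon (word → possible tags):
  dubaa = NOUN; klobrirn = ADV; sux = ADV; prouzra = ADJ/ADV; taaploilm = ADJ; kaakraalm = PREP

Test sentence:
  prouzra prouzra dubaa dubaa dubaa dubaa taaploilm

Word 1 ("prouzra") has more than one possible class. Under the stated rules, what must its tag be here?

Candidates per position — 1:prouzra {ADJ,ADV}; 2:prouzra {ADJ,ADV}; 3:dubaa {NOUN}; 4:dubaa {NOUN}; 5:dubaa {NOUN}; 6:dubaa {NOUN}; 7:taaploilm {ADJ}.
Position 1: ADV is ruled out by rule 1; that leaves ADJ.
Position 2: ADV is ruled out by rule 1; that leaves ADJ.
So the tagging must be: ADJ ADJ NOUN NOUN NOUN NOUN ADJ.
Check: rule 1 ok; rule 2 ok; rule 3 ok; rule 4 ok.

ADJ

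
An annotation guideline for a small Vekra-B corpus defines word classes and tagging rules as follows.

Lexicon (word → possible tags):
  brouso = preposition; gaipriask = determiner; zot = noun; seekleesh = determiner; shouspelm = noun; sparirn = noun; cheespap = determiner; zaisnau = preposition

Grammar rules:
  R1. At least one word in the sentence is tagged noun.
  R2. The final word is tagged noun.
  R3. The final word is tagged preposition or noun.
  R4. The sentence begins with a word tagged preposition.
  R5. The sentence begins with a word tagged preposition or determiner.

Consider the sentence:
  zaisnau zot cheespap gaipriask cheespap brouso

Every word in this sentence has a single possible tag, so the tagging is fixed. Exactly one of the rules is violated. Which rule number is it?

Fixed tagging: preposition noun determiner determiner determiner preposition.
Rule check: R1 ✓, R2 ✗, R3 ✓, R4 ✓, R5 ✓.
Only rule 2 fails.

2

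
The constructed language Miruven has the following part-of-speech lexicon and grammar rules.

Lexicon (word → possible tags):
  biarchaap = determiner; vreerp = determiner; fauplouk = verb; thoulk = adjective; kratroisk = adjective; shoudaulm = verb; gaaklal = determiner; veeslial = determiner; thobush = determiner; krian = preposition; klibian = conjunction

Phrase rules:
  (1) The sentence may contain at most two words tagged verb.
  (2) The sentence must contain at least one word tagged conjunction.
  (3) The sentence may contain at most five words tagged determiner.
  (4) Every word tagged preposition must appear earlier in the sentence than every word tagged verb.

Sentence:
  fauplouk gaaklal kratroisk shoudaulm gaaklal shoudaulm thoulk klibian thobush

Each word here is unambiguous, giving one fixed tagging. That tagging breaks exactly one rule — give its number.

Fixed tagging: verb determiner adjective verb determiner verb adjective conjunction determiner.
Checking each rule: R1 fails, R2 ok, R3 ok, R4 ok.
Only rule 1 fails.

1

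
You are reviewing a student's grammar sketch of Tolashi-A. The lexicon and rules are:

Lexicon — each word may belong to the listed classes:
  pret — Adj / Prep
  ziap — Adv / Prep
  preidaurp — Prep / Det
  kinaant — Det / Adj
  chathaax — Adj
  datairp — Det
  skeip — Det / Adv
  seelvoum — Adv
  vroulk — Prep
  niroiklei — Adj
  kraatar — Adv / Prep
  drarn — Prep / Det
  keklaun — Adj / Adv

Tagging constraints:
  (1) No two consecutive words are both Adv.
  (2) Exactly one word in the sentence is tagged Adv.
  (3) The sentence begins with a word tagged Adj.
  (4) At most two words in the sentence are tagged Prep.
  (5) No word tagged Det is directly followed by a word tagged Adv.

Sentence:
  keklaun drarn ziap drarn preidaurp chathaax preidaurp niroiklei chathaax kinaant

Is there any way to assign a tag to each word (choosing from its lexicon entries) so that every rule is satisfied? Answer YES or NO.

YES

Candidates per position — 1:keklaun {Adj,Adv}; 2:drarn {Prep,Det}; 3:ziap {Adv,Prep}; 4:drarn {Prep,Det}; 5:preidaurp {Prep,Det}; 6:chathaax {Adj}; 7:preidaurp {Prep,Det}; 8:niroiklei {Adj}; 9:chathaax {Adj}; 10:kinaant {Det,Adj}.
One satisfying assignment: Adj Prep Adv Det Det Adj Det Adj Adj Det.
Checking: rule 1 holds; rule 2 holds; rule 3 holds; rule 4 holds; rule 5 holds.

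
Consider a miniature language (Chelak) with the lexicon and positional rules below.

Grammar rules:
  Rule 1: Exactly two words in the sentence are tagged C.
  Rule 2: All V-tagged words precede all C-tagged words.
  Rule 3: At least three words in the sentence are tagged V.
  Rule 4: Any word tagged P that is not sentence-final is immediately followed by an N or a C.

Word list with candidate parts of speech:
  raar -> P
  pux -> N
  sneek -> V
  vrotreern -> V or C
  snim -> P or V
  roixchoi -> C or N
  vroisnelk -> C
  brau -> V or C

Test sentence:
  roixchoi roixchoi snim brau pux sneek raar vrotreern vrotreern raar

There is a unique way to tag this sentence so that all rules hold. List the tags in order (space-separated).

N N V V N V P C C P

Candidates per position — 1:roixchoi {C,N}; 2:roixchoi {C,N}; 3:snim {P,V}; 4:brau {V,C}; 5:pux {N}; 6:sneek {V}; 7:raar {P}; 8:vrotreern {V,C}; 9:vrotreern {V,C}; 10:raar {P}.
At position 1, choosing C makes rule 2 impossible to satisfy; hence N.
At position 2, choosing C makes rule 2 impossible to satisfy; hence N.
At position 4, choosing C makes rule 2 impossible to satisfy; hence V.
At position 8, choosing V makes rule 1 impossible to satisfy; hence C.
At position 9, choosing V makes rule 1 impossible to satisfy; hence C.
At position 3, choosing P makes rule 3 impossible to satisfy; hence V.
So the tagging must be: N N V V N V P C C P.
Rule-by-rule: rule 1 ✓; rule 2 ✓; rule 3 ✓; rule 4 ✓.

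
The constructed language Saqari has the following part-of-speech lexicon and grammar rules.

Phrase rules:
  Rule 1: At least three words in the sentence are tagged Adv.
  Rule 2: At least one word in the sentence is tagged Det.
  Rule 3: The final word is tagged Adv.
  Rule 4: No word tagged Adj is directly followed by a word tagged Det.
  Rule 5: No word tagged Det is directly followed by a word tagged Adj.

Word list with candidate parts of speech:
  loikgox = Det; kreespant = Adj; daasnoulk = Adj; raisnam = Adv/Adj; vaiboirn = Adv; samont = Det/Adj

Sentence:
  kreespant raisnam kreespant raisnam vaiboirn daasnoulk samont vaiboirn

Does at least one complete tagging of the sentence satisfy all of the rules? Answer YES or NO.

Candidates per position — 1:kreespant {Adj}; 2:raisnam {Adv,Adj}; 3:kreespant {Adj}; 4:raisnam {Adv,Adj}; 5:vaiboirn {Adv}; 6:daasnoulk {Adj}; 7:samont {Det,Adj}; 8:vaiboirn {Adv}.
Every candidate sequence violates at least one rule; no consistent tagging exists.

NO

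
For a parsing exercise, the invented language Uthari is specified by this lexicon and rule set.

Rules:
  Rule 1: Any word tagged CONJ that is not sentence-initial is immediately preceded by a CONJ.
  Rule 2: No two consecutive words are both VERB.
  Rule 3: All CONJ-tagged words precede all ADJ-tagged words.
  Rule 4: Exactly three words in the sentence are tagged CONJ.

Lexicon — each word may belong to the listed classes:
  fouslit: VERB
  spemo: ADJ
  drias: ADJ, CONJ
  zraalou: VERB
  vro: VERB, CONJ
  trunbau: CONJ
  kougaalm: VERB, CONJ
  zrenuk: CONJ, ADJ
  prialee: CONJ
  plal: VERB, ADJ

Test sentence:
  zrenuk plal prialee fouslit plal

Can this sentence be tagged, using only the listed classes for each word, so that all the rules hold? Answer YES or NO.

NO

Candidates per position — 1:zrenuk {CONJ,ADJ}; 2:plal {VERB,ADJ}; 3:prialee {CONJ}; 4:fouslit {VERB}; 5:plal {VERB,ADJ}.
Rule 1 cannot be satisfied by any choice of tags from the lexicon.
So there is no consistent tagging.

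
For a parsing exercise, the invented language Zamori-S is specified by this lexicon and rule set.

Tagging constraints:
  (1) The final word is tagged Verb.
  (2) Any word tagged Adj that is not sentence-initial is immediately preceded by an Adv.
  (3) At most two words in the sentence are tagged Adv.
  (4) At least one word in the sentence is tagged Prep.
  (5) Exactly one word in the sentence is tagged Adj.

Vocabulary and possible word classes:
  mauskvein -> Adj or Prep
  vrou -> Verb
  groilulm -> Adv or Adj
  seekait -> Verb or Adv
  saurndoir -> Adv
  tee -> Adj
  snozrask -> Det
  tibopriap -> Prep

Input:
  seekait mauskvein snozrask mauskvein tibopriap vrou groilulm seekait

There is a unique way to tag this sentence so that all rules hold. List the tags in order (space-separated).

Candidates per position — 1:seekait {Verb,Adv}; 2:mauskvein {Adj,Prep}; 3:snozrask {Det}; 4:mauskvein {Adj,Prep}; 5:tibopriap {Prep}; 6:vrou {Verb}; 7:groilulm {Adv,Adj}; 8:seekait {Verb,Adv}.
If word 4 were Adj, no tagging could satisfy rule 2; so word 4 is Prep.
If word 7 were Adj, no tagging could satisfy rule 2; so word 7 is Adv.
If word 8 were Adv, no tagging could satisfy rule 1; so word 8 is Verb.
If word 2 were Prep, no tagging could satisfy rule 5; so word 2 is Adj.
If word 1 were Verb, no tagging could satisfy rule 2; so word 1 is Adv.
The unique satisfying tagging is: Adv Adj Det Prep Prep Verb Adv Verb.
Verifying each rule — rule 1 satisfied; rule 2 satisfied; rule 3 satisfied; rule 4 satisfied; rule 5 satisfied.

Adv Adj Det Prep Prep Verb Adv Verb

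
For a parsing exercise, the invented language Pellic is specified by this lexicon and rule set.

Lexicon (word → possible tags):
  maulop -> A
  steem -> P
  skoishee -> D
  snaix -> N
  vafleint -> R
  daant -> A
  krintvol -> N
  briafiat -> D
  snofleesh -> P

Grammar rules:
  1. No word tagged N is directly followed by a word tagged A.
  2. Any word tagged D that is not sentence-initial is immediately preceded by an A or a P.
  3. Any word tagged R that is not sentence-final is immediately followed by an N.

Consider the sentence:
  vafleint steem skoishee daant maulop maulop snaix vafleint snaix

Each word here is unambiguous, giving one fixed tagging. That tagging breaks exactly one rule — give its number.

3

Fixed tagging: R P D A A A N R N.
Rule check: R1 ok, R2 ok, R3 fails.
Only rule 3 fails.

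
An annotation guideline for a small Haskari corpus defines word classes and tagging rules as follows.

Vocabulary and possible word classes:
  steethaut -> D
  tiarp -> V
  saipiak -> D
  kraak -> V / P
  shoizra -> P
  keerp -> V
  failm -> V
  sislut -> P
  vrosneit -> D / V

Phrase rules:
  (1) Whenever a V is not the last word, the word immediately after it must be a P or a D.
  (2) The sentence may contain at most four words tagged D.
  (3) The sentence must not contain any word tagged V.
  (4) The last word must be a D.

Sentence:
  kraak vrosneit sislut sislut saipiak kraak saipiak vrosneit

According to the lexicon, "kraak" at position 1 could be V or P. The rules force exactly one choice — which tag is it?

P

Candidates per position — 1:kraak {V,P}; 2:vrosneit {D,V}; 3:sislut {P}; 4:sislut {P}; 5:saipiak {D}; 6:kraak {V,P}; 7:saipiak {D}; 8:vrosneit {D,V}.
At position 1, choosing V makes rule 3 impossible to satisfy; hence P.
At position 2, choosing V makes rule 3 impossible to satisfy; hence D.
At position 6, choosing V makes rule 3 impossible to satisfy; hence P.
At position 8, choosing V makes rule 3 impossible to satisfy; hence D.
The unique satisfying tagging is: P D P P D P D D.
Rule-by-rule: rule 1 satisfied; rule 2 satisfied; rule 3 satisfied; rule 4 satisfied.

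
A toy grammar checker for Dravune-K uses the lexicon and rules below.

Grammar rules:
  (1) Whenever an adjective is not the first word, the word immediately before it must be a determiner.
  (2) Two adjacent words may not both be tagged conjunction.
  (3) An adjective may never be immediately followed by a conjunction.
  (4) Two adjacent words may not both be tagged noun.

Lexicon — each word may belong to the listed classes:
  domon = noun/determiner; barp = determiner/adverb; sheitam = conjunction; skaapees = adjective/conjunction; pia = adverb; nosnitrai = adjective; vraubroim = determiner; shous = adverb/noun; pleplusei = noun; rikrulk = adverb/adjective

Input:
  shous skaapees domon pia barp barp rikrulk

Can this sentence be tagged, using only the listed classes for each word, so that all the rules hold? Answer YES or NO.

YES

Candidates per position — 1:shous {adverb,noun}; 2:skaapees {adjective,conjunction}; 3:domon {noun,determiner}; 4:pia {adverb}; 5:barp {determiner,adverb}; 6:barp {determiner,adverb}; 7:rikrulk {adverb,adjective}.
One satisfying assignment: adverb conjunction determiner adverb determiner adverb adverb.
Checking: rule 1 ok; rule 2 ok; rule 3 ok; rule 4 ok.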